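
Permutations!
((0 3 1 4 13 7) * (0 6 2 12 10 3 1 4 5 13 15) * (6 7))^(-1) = (0 15 4 3 10 12 2 6 13 5 1)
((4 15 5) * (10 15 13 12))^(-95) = (4 13 12 10 15 5)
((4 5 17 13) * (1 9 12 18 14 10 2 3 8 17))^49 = ((1 9 12 18 14 10 2 3 8 17 13 4 5))^49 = (1 13 3 14 9 4 8 10 12 5 17 2 18)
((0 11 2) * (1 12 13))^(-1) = ((0 11 2)(1 12 13))^(-1) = (0 2 11)(1 13 12)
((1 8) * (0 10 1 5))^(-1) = (0 5 8 1 10)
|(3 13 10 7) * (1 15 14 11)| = 4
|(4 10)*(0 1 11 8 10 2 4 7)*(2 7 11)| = |(0 1 2 4 7)(8 10 11)| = 15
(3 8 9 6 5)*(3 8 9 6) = [0, 1, 2, 9, 4, 8, 5, 7, 6, 3] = (3 9)(5 8 6)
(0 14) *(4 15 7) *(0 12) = (0 14 12)(4 15 7) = [14, 1, 2, 3, 15, 5, 6, 4, 8, 9, 10, 11, 0, 13, 12, 7]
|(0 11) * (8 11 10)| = |(0 10 8 11)| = 4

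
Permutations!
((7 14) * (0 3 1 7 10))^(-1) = (0 10 14 7 1 3)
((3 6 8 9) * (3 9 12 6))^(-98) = (6 8 12)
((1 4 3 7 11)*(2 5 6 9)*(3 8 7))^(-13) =((1 4 8 7 11)(2 5 6 9))^(-13) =(1 8 11 4 7)(2 9 6 5)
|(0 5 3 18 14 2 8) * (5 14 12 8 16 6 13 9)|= 12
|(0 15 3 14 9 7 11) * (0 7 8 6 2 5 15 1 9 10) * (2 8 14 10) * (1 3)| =|(0 3 10)(1 9 14 2 5 15)(6 8)(7 11)| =6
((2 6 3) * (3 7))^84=((2 6 7 3))^84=(7)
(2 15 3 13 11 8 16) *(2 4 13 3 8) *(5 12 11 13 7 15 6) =(2 6 5 12 11)(4 7 15 8 16) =[0, 1, 6, 3, 7, 12, 5, 15, 16, 9, 10, 2, 11, 13, 14, 8, 4]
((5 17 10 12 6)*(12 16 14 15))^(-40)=((5 17 10 16 14 15 12 6))^(-40)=(17)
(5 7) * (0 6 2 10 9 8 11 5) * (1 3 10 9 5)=(0 6 2 9 8 11 1 3 10 5 7)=[6, 3, 9, 10, 4, 7, 2, 0, 11, 8, 5, 1]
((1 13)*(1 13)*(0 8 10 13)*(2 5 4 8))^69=((0 2 5 4 8 10 13))^69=(0 13 10 8 4 5 2)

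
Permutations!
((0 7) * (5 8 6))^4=((0 7)(5 8 6))^4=(5 8 6)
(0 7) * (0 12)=(0 7 12)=[7, 1, 2, 3, 4, 5, 6, 12, 8, 9, 10, 11, 0]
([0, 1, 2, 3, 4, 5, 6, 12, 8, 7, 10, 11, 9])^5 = (7 9 12)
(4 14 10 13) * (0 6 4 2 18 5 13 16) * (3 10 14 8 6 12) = (0 12 3 10 16)(2 18 5 13)(4 8 6) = [12, 1, 18, 10, 8, 13, 4, 7, 6, 9, 16, 11, 3, 2, 14, 15, 0, 17, 5]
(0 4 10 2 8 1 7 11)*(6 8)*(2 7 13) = (0 4 10 7 11)(1 13 2 6 8) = [4, 13, 6, 3, 10, 5, 8, 11, 1, 9, 7, 0, 12, 2]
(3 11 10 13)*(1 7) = (1 7)(3 11 10 13) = [0, 7, 2, 11, 4, 5, 6, 1, 8, 9, 13, 10, 12, 3]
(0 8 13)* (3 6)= (0 8 13)(3 6)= [8, 1, 2, 6, 4, 5, 3, 7, 13, 9, 10, 11, 12, 0]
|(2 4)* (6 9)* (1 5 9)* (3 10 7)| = 12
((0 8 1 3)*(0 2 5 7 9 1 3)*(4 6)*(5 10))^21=((0 8 3 2 10 5 7 9 1)(4 6))^21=(0 2 7)(1 3 5)(4 6)(8 10 9)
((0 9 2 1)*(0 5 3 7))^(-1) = (0 7 3 5 1 2 9)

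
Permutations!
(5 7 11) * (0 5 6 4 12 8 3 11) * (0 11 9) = [5, 1, 2, 9, 12, 7, 4, 11, 3, 0, 10, 6, 8] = (0 5 7 11 6 4 12 8 3 9)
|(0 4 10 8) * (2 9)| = 4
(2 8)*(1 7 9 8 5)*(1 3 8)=(1 7 9)(2 5 3 8)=[0, 7, 5, 8, 4, 3, 6, 9, 2, 1]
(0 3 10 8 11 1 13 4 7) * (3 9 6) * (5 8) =(0 9 6 3 10 5 8 11 1 13 4 7) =[9, 13, 2, 10, 7, 8, 3, 0, 11, 6, 5, 1, 12, 4]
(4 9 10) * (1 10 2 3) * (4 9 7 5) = (1 10 9 2 3)(4 7 5) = [0, 10, 3, 1, 7, 4, 6, 5, 8, 2, 9]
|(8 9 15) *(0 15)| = |(0 15 8 9)| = 4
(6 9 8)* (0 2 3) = (0 2 3)(6 9 8) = [2, 1, 3, 0, 4, 5, 9, 7, 6, 8]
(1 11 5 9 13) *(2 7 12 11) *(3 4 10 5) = [0, 2, 7, 4, 10, 9, 6, 12, 8, 13, 5, 3, 11, 1] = (1 2 7 12 11 3 4 10 5 9 13)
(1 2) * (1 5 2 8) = [0, 8, 5, 3, 4, 2, 6, 7, 1] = (1 8)(2 5)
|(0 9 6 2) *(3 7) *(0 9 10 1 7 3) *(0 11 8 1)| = |(0 10)(1 7 11 8)(2 9 6)| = 12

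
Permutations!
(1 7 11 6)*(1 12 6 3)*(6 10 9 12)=(1 7 11 3)(9 12 10)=[0, 7, 2, 1, 4, 5, 6, 11, 8, 12, 9, 3, 10]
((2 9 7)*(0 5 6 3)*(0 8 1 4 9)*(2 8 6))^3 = ((0 5 2)(1 4 9 7 8)(3 6))^3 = (1 7 4 8 9)(3 6)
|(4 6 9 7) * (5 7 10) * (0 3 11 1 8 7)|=|(0 3 11 1 8 7 4 6 9 10 5)|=11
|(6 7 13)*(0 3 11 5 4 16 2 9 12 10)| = 30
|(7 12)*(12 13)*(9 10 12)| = 5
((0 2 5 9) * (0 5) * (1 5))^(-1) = ((0 2)(1 5 9))^(-1) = (0 2)(1 9 5)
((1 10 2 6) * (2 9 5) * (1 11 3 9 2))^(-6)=((1 10 2 6 11 3 9 5))^(-6)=(1 2 11 9)(3 5 10 6)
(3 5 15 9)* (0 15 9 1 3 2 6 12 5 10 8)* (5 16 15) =[5, 3, 6, 10, 4, 9, 12, 7, 0, 2, 8, 11, 16, 13, 14, 1, 15] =(0 5 9 2 6 12 16 15 1 3 10 8)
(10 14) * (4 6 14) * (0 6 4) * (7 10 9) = (0 6 14 9 7 10) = [6, 1, 2, 3, 4, 5, 14, 10, 8, 7, 0, 11, 12, 13, 9]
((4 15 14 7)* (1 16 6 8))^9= ((1 16 6 8)(4 15 14 7))^9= (1 16 6 8)(4 15 14 7)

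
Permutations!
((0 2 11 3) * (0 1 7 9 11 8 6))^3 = (0 6 8 2)(1 11 7 3 9)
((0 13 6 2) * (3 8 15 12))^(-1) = (0 2 6 13)(3 12 15 8)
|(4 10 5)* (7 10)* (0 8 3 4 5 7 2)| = 10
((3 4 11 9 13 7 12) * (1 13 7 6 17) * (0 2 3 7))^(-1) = ((0 2 3 4 11 9)(1 13 6 17)(7 12))^(-1) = (0 9 11 4 3 2)(1 17 6 13)(7 12)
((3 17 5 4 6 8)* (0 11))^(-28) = (3 5 6)(4 8 17)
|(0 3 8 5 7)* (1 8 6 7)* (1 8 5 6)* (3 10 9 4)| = 10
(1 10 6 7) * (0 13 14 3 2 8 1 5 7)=(0 13 14 3 2 8 1 10 6)(5 7)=[13, 10, 8, 2, 4, 7, 0, 5, 1, 9, 6, 11, 12, 14, 3]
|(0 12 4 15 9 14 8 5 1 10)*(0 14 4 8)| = 21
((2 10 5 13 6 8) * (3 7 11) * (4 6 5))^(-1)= ((2 10 4 6 8)(3 7 11)(5 13))^(-1)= (2 8 6 4 10)(3 11 7)(5 13)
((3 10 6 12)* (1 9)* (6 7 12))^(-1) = (1 9)(3 12 7 10)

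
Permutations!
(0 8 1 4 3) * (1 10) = (0 8 10 1 4 3) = [8, 4, 2, 0, 3, 5, 6, 7, 10, 9, 1]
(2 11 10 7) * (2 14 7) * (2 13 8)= [0, 1, 11, 3, 4, 5, 6, 14, 2, 9, 13, 10, 12, 8, 7]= (2 11 10 13 8)(7 14)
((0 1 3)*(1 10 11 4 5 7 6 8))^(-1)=(0 3 1 8 6 7 5 4 11 10)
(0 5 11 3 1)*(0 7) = (0 5 11 3 1 7) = [5, 7, 2, 1, 4, 11, 6, 0, 8, 9, 10, 3]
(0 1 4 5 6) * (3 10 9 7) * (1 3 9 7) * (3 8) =(0 8 3 10 7 9 1 4 5 6) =[8, 4, 2, 10, 5, 6, 0, 9, 3, 1, 7]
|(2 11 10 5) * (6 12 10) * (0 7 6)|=8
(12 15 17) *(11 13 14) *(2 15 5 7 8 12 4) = (2 15 17 4)(5 7 8 12)(11 13 14) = [0, 1, 15, 3, 2, 7, 6, 8, 12, 9, 10, 13, 5, 14, 11, 17, 16, 4]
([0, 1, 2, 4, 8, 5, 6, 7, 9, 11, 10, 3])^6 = [0, 1, 2, 4, 8, 5, 6, 7, 9, 11, 10, 3]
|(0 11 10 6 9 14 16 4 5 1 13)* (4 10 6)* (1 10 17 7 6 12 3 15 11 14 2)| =|(0 14 16 17 7 6 9 2 1 13)(3 15 11 12)(4 5 10)| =60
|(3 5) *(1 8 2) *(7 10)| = 6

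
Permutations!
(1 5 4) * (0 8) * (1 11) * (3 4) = [8, 5, 2, 4, 11, 3, 6, 7, 0, 9, 10, 1] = (0 8)(1 5 3 4 11)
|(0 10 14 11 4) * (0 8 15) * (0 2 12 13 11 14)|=|(0 10)(2 12 13 11 4 8 15)|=14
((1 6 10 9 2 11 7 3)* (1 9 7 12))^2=((1 6 10 7 3 9 2 11 12))^2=(1 10 3 2 12 6 7 9 11)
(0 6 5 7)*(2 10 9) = [6, 1, 10, 3, 4, 7, 5, 0, 8, 2, 9] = (0 6 5 7)(2 10 9)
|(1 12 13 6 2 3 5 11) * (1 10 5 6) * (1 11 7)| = |(1 12 13 11 10 5 7)(2 3 6)| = 21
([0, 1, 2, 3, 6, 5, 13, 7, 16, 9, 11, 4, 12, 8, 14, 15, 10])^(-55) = [0, 1, 2, 3, 6, 5, 13, 7, 16, 9, 11, 4, 12, 8, 14, 15, 10]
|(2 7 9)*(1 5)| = |(1 5)(2 7 9)| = 6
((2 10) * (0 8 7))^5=(0 7 8)(2 10)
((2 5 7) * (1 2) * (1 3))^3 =((1 2 5 7 3))^3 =(1 7 2 3 5)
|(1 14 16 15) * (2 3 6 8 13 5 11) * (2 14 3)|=|(1 3 6 8 13 5 11 14 16 15)|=10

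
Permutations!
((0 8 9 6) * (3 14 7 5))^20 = (14)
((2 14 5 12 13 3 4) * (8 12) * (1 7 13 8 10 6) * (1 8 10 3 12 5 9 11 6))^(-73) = (1 13 10 7 12)(2 4 3 5 8 6 11 9 14)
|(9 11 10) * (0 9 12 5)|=6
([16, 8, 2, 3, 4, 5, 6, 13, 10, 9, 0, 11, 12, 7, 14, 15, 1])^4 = [10, 16, 2, 3, 4, 5, 6, 7, 1, 9, 8, 11, 12, 13, 14, 15, 0]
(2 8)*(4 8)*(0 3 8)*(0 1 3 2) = (0 2 4 1 3 8) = [2, 3, 4, 8, 1, 5, 6, 7, 0]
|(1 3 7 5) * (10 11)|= |(1 3 7 5)(10 11)|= 4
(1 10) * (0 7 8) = (0 7 8)(1 10) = [7, 10, 2, 3, 4, 5, 6, 8, 0, 9, 1]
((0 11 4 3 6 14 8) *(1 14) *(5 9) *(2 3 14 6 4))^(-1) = (0 8 14 4 3 2 11)(1 6)(5 9)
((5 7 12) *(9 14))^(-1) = ((5 7 12)(9 14))^(-1) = (5 12 7)(9 14)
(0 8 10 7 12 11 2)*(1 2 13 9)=(0 8 10 7 12 11 13 9 1 2)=[8, 2, 0, 3, 4, 5, 6, 12, 10, 1, 7, 13, 11, 9]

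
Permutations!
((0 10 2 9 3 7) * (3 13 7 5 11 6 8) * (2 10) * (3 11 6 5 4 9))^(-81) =((0 2 3 4 9 13 7)(5 6 8 11))^(-81) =(0 4 7 3 13 2 9)(5 11 8 6)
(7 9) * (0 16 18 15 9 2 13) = (0 16 18 15 9 7 2 13) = [16, 1, 13, 3, 4, 5, 6, 2, 8, 7, 10, 11, 12, 0, 14, 9, 18, 17, 15]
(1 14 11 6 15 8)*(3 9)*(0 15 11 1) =(0 15 8)(1 14)(3 9)(6 11) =[15, 14, 2, 9, 4, 5, 11, 7, 0, 3, 10, 6, 12, 13, 1, 8]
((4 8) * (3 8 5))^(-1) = (3 5 4 8) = ((3 8 4 5))^(-1)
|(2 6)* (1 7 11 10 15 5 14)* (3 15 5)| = 6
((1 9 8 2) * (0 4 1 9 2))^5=(0 8 9 2 1 4)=((0 4 1 2 9 8))^5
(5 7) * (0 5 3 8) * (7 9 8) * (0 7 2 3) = (0 5 9 8 7)(2 3) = [5, 1, 3, 2, 4, 9, 6, 0, 7, 8]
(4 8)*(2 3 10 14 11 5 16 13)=(2 3 10 14 11 5 16 13)(4 8)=[0, 1, 3, 10, 8, 16, 6, 7, 4, 9, 14, 5, 12, 2, 11, 15, 13]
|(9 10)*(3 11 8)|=6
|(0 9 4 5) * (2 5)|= 5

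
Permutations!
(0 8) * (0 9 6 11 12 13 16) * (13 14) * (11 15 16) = [8, 1, 2, 3, 4, 5, 15, 7, 9, 6, 10, 12, 14, 11, 13, 16, 0] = (0 8 9 6 15 16)(11 12 14 13)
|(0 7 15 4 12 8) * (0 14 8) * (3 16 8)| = 20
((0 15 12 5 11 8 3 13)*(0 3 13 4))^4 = ((0 15 12 5 11 8 13 3 4))^4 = (0 11 4 5 3 12 13 15 8)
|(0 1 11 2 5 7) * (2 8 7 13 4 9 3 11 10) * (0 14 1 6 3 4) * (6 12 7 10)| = 26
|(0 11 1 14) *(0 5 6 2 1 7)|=15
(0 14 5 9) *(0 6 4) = [14, 1, 2, 3, 0, 9, 4, 7, 8, 6, 10, 11, 12, 13, 5] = (0 14 5 9 6 4)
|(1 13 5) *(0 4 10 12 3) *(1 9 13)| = |(0 4 10 12 3)(5 9 13)| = 15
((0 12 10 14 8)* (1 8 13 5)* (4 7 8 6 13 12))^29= ((0 4 7 8)(1 6 13 5)(10 14 12))^29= (0 4 7 8)(1 6 13 5)(10 12 14)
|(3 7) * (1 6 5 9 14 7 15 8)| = 9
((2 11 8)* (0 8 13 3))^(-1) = (0 3 13 11 2 8)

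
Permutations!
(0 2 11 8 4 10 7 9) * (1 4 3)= [2, 4, 11, 1, 10, 5, 6, 9, 3, 0, 7, 8]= (0 2 11 8 3 1 4 10 7 9)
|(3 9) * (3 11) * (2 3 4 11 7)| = |(2 3 9 7)(4 11)| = 4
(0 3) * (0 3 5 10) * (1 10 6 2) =(0 5 6 2 1 10) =[5, 10, 1, 3, 4, 6, 2, 7, 8, 9, 0]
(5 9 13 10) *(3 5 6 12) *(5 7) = [0, 1, 2, 7, 4, 9, 12, 5, 8, 13, 6, 11, 3, 10] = (3 7 5 9 13 10 6 12)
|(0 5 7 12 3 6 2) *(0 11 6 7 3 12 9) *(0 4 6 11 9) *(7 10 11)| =|(12)(0 5 3 10 11 7)(2 9 4 6)| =12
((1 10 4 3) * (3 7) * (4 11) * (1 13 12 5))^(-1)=(1 5 12 13 3 7 4 11 10)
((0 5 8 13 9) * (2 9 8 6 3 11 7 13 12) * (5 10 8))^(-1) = (0 9 2 12 8 10)(3 6 5 13 7 11)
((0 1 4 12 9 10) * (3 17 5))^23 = (0 10 9 12 4 1)(3 5 17)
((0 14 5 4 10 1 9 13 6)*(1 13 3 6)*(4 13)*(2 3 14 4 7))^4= ((0 4 10 7 2 3 6)(1 9 14 5 13))^4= (0 2 4 3 10 6 7)(1 13 5 14 9)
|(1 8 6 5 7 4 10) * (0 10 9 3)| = |(0 10 1 8 6 5 7 4 9 3)| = 10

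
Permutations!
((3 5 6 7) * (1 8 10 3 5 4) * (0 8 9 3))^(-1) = (0 10 8)(1 4 3 9)(5 7 6)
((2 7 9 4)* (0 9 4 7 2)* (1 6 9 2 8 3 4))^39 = ((0 2 8 3 4)(1 6 9 7))^39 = (0 4 3 8 2)(1 7 9 6)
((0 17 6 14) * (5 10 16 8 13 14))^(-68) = ((0 17 6 5 10 16 8 13 14))^(-68) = (0 10 14 5 13 6 8 17 16)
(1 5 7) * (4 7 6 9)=(1 5 6 9 4 7)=[0, 5, 2, 3, 7, 6, 9, 1, 8, 4]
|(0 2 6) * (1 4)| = |(0 2 6)(1 4)| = 6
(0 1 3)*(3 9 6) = [1, 9, 2, 0, 4, 5, 3, 7, 8, 6] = (0 1 9 6 3)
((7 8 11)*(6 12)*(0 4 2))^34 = (12)(0 4 2)(7 8 11)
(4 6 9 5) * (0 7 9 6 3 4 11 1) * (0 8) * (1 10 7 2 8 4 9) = [2, 4, 8, 9, 3, 11, 6, 1, 0, 5, 7, 10] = (0 2 8)(1 4 3 9 5 11 10 7)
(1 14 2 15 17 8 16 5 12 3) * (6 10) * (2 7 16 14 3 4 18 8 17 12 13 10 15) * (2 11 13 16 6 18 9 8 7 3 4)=(1 4 9 8 14 3)(2 11 13 10 18 7 6 15 12)(5 16)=[0, 4, 11, 1, 9, 16, 15, 6, 14, 8, 18, 13, 2, 10, 3, 12, 5, 17, 7]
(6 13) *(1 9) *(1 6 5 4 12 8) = (1 9 6 13 5 4 12 8) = [0, 9, 2, 3, 12, 4, 13, 7, 1, 6, 10, 11, 8, 5]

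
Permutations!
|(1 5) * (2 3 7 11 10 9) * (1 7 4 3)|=14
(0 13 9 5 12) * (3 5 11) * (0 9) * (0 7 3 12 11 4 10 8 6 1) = (0 13 7 3 5 11 12 9 4 10 8 6 1) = [13, 0, 2, 5, 10, 11, 1, 3, 6, 4, 8, 12, 9, 7]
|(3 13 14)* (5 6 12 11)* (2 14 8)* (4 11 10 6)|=|(2 14 3 13 8)(4 11 5)(6 12 10)|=15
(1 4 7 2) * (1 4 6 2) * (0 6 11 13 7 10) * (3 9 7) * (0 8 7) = (0 6 2 4 10 8 7 1 11 13 3 9) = [6, 11, 4, 9, 10, 5, 2, 1, 7, 0, 8, 13, 12, 3]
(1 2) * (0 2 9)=(0 2 1 9)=[2, 9, 1, 3, 4, 5, 6, 7, 8, 0]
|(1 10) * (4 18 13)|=|(1 10)(4 18 13)|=6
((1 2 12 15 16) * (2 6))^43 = ((1 6 2 12 15 16))^43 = (1 6 2 12 15 16)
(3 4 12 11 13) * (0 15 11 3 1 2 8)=[15, 2, 8, 4, 12, 5, 6, 7, 0, 9, 10, 13, 3, 1, 14, 11]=(0 15 11 13 1 2 8)(3 4 12)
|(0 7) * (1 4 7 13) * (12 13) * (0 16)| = 7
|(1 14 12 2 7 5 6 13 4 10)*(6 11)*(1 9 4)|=|(1 14 12 2 7 5 11 6 13)(4 10 9)|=9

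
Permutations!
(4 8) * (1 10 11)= (1 10 11)(4 8)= [0, 10, 2, 3, 8, 5, 6, 7, 4, 9, 11, 1]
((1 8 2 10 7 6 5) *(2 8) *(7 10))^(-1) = ((10)(1 2 7 6 5))^(-1) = (10)(1 5 6 7 2)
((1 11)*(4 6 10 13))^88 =((1 11)(4 6 10 13))^88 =(13)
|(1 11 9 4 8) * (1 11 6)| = 4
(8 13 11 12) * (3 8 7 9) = (3 8 13 11 12 7 9) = [0, 1, 2, 8, 4, 5, 6, 9, 13, 3, 10, 12, 7, 11]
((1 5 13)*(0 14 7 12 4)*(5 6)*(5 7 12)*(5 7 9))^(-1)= (0 4 12 14)(1 13 5 9 6)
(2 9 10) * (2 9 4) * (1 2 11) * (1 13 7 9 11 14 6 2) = (2 4 14 6)(7 9 10 11 13) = [0, 1, 4, 3, 14, 5, 2, 9, 8, 10, 11, 13, 12, 7, 6]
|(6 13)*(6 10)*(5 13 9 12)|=6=|(5 13 10 6 9 12)|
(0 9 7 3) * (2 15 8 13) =(0 9 7 3)(2 15 8 13) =[9, 1, 15, 0, 4, 5, 6, 3, 13, 7, 10, 11, 12, 2, 14, 8]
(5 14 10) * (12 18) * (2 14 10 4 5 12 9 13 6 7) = (2 14 4 5 10 12 18 9 13 6 7) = [0, 1, 14, 3, 5, 10, 7, 2, 8, 13, 12, 11, 18, 6, 4, 15, 16, 17, 9]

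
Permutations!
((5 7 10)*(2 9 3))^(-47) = ((2 9 3)(5 7 10))^(-47) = (2 9 3)(5 7 10)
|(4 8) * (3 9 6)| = |(3 9 6)(4 8)| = 6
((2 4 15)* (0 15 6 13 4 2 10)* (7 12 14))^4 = ((0 15 10)(4 6 13)(7 12 14))^4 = (0 15 10)(4 6 13)(7 12 14)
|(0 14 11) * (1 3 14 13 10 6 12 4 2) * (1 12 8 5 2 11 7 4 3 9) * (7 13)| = 36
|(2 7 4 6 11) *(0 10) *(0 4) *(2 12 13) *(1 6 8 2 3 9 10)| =|(0 1 6 11 12 13 3 9 10 4 8 2 7)| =13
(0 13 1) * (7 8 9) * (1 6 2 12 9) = (0 13 6 2 12 9 7 8 1) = [13, 0, 12, 3, 4, 5, 2, 8, 1, 7, 10, 11, 9, 6]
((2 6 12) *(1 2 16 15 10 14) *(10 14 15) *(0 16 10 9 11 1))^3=(0 11 6 15 16 1 12 14 9 2 10)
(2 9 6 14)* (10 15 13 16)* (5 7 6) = (2 9 5 7 6 14)(10 15 13 16) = [0, 1, 9, 3, 4, 7, 14, 6, 8, 5, 15, 11, 12, 16, 2, 13, 10]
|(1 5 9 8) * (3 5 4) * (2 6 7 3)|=|(1 4 2 6 7 3 5 9 8)|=9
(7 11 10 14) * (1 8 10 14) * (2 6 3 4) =(1 8 10)(2 6 3 4)(7 11 14) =[0, 8, 6, 4, 2, 5, 3, 11, 10, 9, 1, 14, 12, 13, 7]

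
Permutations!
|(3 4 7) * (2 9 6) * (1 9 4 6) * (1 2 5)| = 8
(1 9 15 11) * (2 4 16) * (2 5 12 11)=(1 9 15 2 4 16 5 12 11)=[0, 9, 4, 3, 16, 12, 6, 7, 8, 15, 10, 1, 11, 13, 14, 2, 5]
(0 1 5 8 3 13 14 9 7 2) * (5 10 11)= (0 1 10 11 5 8 3 13 14 9 7 2)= [1, 10, 0, 13, 4, 8, 6, 2, 3, 7, 11, 5, 12, 14, 9]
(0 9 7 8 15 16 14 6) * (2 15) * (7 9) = (0 7 8 2 15 16 14 6) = [7, 1, 15, 3, 4, 5, 0, 8, 2, 9, 10, 11, 12, 13, 6, 16, 14]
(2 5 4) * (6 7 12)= (2 5 4)(6 7 12)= [0, 1, 5, 3, 2, 4, 7, 12, 8, 9, 10, 11, 6]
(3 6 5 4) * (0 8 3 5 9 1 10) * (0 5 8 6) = (0 6 9 1 10 5 4 8 3) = [6, 10, 2, 0, 8, 4, 9, 7, 3, 1, 5]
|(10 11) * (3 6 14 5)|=4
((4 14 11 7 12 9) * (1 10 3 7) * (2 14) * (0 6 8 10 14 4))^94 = ((0 6 8 10 3 7 12 9)(1 14 11)(2 4))^94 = (0 12 3 8)(1 14 11)(6 9 7 10)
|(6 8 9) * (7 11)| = |(6 8 9)(7 11)| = 6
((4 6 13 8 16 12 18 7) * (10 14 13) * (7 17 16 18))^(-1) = ((4 6 10 14 13 8 18 17 16 12 7))^(-1) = (4 7 12 16 17 18 8 13 14 10 6)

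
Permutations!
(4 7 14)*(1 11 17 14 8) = [0, 11, 2, 3, 7, 5, 6, 8, 1, 9, 10, 17, 12, 13, 4, 15, 16, 14] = (1 11 17 14 4 7 8)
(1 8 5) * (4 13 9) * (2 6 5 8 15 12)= [0, 15, 6, 3, 13, 1, 5, 7, 8, 4, 10, 11, 2, 9, 14, 12]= (1 15 12 2 6 5)(4 13 9)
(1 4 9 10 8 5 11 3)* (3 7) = (1 4 9 10 8 5 11 7 3) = [0, 4, 2, 1, 9, 11, 6, 3, 5, 10, 8, 7]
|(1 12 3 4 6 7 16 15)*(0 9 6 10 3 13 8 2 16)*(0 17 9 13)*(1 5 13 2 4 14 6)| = 17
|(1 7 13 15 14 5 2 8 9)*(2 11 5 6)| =18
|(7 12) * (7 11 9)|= |(7 12 11 9)|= 4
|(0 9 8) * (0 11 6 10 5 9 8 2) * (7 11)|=9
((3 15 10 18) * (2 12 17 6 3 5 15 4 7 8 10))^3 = ((2 12 17 6 3 4 7 8 10 18 5 15))^3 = (2 6 7 18)(3 8 5 12)(4 10 15 17)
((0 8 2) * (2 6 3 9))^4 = ((0 8 6 3 9 2))^4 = (0 9 6)(2 3 8)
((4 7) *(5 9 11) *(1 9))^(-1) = ((1 9 11 5)(4 7))^(-1) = (1 5 11 9)(4 7)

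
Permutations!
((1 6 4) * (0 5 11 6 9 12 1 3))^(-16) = (0 11 4)(1 12 9)(3 5 6)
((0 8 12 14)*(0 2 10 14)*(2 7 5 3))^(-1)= (0 12 8)(2 3 5 7 14 10)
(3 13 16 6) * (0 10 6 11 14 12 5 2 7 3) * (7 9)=(0 10 6)(2 9 7 3 13 16 11 14 12 5)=[10, 1, 9, 13, 4, 2, 0, 3, 8, 7, 6, 14, 5, 16, 12, 15, 11]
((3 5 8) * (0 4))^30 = (8)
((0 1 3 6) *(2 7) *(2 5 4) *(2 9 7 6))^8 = (9)(0 2 1 6 3)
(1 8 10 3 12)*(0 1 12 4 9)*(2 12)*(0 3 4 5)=(0 1 8 10 4 9 3 5)(2 12)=[1, 8, 12, 5, 9, 0, 6, 7, 10, 3, 4, 11, 2]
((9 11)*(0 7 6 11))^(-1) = (0 9 11 6 7)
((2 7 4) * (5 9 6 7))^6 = (9)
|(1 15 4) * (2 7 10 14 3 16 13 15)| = 10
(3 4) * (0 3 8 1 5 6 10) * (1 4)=(0 3 1 5 6 10)(4 8)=[3, 5, 2, 1, 8, 6, 10, 7, 4, 9, 0]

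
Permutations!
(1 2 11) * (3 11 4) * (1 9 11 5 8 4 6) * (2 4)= (1 4 3 5 8 2 6)(9 11)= [0, 4, 6, 5, 3, 8, 1, 7, 2, 11, 10, 9]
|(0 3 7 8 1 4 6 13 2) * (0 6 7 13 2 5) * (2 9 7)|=28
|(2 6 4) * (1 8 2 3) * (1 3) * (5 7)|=|(1 8 2 6 4)(5 7)|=10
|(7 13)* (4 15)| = |(4 15)(7 13)| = 2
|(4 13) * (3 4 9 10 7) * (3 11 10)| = 12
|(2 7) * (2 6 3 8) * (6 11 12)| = |(2 7 11 12 6 3 8)| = 7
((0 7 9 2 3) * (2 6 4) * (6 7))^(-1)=((0 6 4 2 3)(7 9))^(-1)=(0 3 2 4 6)(7 9)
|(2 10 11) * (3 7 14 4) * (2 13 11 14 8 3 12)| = 30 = |(2 10 14 4 12)(3 7 8)(11 13)|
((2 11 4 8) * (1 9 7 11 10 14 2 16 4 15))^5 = (2 14 10)(4 16 8)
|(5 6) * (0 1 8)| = |(0 1 8)(5 6)| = 6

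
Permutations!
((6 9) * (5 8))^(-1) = ((5 8)(6 9))^(-1) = (5 8)(6 9)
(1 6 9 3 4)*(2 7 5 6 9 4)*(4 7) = (1 9 3 2 4)(5 6 7) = [0, 9, 4, 2, 1, 6, 7, 5, 8, 3]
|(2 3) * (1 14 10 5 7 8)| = 6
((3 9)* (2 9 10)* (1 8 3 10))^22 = (1 8 3)(2 9 10)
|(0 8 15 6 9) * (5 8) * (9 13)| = 7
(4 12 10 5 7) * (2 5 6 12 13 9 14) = (2 5 7 4 13 9 14)(6 12 10) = [0, 1, 5, 3, 13, 7, 12, 4, 8, 14, 6, 11, 10, 9, 2]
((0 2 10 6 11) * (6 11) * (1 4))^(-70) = (0 10)(2 11)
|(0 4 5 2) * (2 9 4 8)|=3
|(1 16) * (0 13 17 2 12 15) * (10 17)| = 14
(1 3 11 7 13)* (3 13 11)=[0, 13, 2, 3, 4, 5, 6, 11, 8, 9, 10, 7, 12, 1]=(1 13)(7 11)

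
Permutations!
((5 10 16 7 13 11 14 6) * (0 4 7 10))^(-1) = ((0 4 7 13 11 14 6 5)(10 16))^(-1) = (0 5 6 14 11 13 7 4)(10 16)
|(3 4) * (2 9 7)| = 6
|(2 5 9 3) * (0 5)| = 5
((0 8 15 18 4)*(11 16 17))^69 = (0 4 18 15 8)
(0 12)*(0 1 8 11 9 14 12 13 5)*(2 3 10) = [13, 8, 3, 10, 4, 0, 6, 7, 11, 14, 2, 9, 1, 5, 12] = (0 13 5)(1 8 11 9 14 12)(2 3 10)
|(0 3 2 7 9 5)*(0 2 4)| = 12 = |(0 3 4)(2 7 9 5)|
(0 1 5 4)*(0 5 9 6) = (0 1 9 6)(4 5) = [1, 9, 2, 3, 5, 4, 0, 7, 8, 6]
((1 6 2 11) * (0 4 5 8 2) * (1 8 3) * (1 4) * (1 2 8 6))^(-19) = (0 2 11 6)(3 5 4)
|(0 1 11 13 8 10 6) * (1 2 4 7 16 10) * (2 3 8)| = |(0 3 8 1 11 13 2 4 7 16 10 6)| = 12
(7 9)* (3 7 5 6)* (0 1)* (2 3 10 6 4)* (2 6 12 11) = [1, 0, 3, 7, 6, 4, 10, 9, 8, 5, 12, 2, 11] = (0 1)(2 3 7 9 5 4 6 10 12 11)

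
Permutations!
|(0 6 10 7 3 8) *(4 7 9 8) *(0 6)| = |(3 4 7)(6 10 9 8)| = 12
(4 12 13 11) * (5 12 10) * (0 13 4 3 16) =(0 13 11 3 16)(4 10 5 12) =[13, 1, 2, 16, 10, 12, 6, 7, 8, 9, 5, 3, 4, 11, 14, 15, 0]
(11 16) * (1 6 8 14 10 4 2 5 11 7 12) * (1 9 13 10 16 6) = (2 5 11 6 8 14 16 7 12 9 13 10 4) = [0, 1, 5, 3, 2, 11, 8, 12, 14, 13, 4, 6, 9, 10, 16, 15, 7]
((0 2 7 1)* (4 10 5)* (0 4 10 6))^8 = (10)(0 7 4)(1 6 2) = ((0 2 7 1 4 6)(5 10))^8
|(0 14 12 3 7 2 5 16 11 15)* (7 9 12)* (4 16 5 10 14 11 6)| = 12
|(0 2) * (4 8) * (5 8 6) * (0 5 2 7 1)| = 15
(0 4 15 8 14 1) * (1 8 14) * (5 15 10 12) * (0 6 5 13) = (0 4 10 12 13)(1 6 5 15 14 8) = [4, 6, 2, 3, 10, 15, 5, 7, 1, 9, 12, 11, 13, 0, 8, 14]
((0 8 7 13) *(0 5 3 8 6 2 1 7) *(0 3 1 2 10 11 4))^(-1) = (0 4 11 10 6)(1 5 13 7)(3 8)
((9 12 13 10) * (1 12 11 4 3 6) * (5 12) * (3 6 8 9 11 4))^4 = (1 10 9 5 11 4 12 3 6 13 8)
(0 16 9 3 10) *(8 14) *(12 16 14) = (0 14 8 12 16 9 3 10) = [14, 1, 2, 10, 4, 5, 6, 7, 12, 3, 0, 11, 16, 13, 8, 15, 9]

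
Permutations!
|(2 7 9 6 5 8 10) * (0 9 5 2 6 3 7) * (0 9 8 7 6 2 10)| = |(0 8)(2 9 3 6 10)(5 7)| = 10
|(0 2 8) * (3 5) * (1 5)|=3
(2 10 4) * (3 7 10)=(2 3 7 10 4)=[0, 1, 3, 7, 2, 5, 6, 10, 8, 9, 4]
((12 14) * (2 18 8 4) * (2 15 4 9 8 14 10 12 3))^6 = (2 14)(3 18) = ((2 18 14 3)(4 15)(8 9)(10 12))^6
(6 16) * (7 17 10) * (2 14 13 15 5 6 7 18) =(2 14 13 15 5 6 16 7 17 10 18) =[0, 1, 14, 3, 4, 6, 16, 17, 8, 9, 18, 11, 12, 15, 13, 5, 7, 10, 2]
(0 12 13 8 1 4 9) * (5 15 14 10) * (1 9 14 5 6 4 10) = (0 12 13 8 9)(1 10 6 4 14)(5 15) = [12, 10, 2, 3, 14, 15, 4, 7, 9, 0, 6, 11, 13, 8, 1, 5]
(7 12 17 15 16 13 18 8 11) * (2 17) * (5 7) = (2 17 15 16 13 18 8 11 5 7 12) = [0, 1, 17, 3, 4, 7, 6, 12, 11, 9, 10, 5, 2, 18, 14, 16, 13, 15, 8]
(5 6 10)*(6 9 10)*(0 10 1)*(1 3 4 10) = (0 1)(3 4 10 5 9) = [1, 0, 2, 4, 10, 9, 6, 7, 8, 3, 5]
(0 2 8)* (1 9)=(0 2 8)(1 9)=[2, 9, 8, 3, 4, 5, 6, 7, 0, 1]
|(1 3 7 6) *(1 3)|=3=|(3 7 6)|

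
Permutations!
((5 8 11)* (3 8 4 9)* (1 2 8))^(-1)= (1 3 9 4 5 11 8 2)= ((1 2 8 11 5 4 9 3))^(-1)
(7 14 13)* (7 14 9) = (7 9)(13 14) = [0, 1, 2, 3, 4, 5, 6, 9, 8, 7, 10, 11, 12, 14, 13]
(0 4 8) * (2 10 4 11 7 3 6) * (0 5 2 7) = (0 11)(2 10 4 8 5)(3 6 7) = [11, 1, 10, 6, 8, 2, 7, 3, 5, 9, 4, 0]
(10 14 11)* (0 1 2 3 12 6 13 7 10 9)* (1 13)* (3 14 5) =(0 13 7 10 5 3 12 6 1 2 14 11 9) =[13, 2, 14, 12, 4, 3, 1, 10, 8, 0, 5, 9, 6, 7, 11]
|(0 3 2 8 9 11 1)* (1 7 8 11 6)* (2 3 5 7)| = |(0 5 7 8 9 6 1)(2 11)| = 14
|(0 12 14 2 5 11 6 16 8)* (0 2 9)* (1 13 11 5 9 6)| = 24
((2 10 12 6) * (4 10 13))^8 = ((2 13 4 10 12 6))^8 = (2 4 12)(6 13 10)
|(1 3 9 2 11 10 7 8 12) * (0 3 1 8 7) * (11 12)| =|(0 3 9 2 12 8 11 10)| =8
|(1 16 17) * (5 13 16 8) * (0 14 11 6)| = |(0 14 11 6)(1 8 5 13 16 17)| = 12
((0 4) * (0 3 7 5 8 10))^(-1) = (0 10 8 5 7 3 4)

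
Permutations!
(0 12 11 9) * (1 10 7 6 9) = (0 12 11 1 10 7 6 9) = [12, 10, 2, 3, 4, 5, 9, 6, 8, 0, 7, 1, 11]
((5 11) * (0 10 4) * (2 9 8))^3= (5 11)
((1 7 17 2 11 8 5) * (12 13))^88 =(1 11 7 8 17 5 2)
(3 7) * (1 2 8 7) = [0, 2, 8, 1, 4, 5, 6, 3, 7] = (1 2 8 7 3)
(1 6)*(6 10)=[0, 10, 2, 3, 4, 5, 1, 7, 8, 9, 6]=(1 10 6)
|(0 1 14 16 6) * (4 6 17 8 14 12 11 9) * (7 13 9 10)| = 20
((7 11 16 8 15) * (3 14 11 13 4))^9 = ((3 14 11 16 8 15 7 13 4))^9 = (16)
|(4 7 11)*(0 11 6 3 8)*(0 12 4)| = |(0 11)(3 8 12 4 7 6)| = 6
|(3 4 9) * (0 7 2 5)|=12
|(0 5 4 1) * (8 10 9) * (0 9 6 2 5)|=|(1 9 8 10 6 2 5 4)|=8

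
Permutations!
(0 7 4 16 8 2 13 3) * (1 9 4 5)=[7, 9, 13, 0, 16, 1, 6, 5, 2, 4, 10, 11, 12, 3, 14, 15, 8]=(0 7 5 1 9 4 16 8 2 13 3)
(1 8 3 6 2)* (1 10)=(1 8 3 6 2 10)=[0, 8, 10, 6, 4, 5, 2, 7, 3, 9, 1]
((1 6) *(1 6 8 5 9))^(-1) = (1 9 5 8)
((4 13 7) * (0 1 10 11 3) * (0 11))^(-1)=(0 10 1)(3 11)(4 7 13)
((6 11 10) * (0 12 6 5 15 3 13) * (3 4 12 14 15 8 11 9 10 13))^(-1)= ((0 14 15 4 12 6 9 10 5 8 11 13))^(-1)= (0 13 11 8 5 10 9 6 12 4 15 14)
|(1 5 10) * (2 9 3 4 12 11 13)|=21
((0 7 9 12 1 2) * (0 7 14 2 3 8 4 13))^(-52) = (0 7 1 4 14 9 3 13 2 12 8)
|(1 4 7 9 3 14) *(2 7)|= 7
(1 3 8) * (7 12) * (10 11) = (1 3 8)(7 12)(10 11) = [0, 3, 2, 8, 4, 5, 6, 12, 1, 9, 11, 10, 7]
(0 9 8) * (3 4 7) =(0 9 8)(3 4 7) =[9, 1, 2, 4, 7, 5, 6, 3, 0, 8]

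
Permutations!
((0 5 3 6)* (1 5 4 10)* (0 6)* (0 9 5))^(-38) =(0 10)(1 4)(3 9 5) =((0 4 10 1)(3 9 5))^(-38)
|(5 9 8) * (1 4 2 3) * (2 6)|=|(1 4 6 2 3)(5 9 8)|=15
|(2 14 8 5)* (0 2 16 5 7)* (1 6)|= |(0 2 14 8 7)(1 6)(5 16)|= 10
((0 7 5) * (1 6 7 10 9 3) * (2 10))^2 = (0 10 3 6 5 2 9 1 7)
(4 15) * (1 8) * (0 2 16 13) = (0 2 16 13)(1 8)(4 15) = [2, 8, 16, 3, 15, 5, 6, 7, 1, 9, 10, 11, 12, 0, 14, 4, 13]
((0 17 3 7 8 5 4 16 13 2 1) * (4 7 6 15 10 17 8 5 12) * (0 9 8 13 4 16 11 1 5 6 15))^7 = (0 13 2 5 7 6)(3 17 10 15)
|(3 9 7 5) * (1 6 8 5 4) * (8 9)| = 15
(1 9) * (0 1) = [1, 9, 2, 3, 4, 5, 6, 7, 8, 0] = (0 1 9)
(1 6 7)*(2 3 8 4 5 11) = [0, 6, 3, 8, 5, 11, 7, 1, 4, 9, 10, 2] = (1 6 7)(2 3 8 4 5 11)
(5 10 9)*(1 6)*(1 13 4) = [0, 6, 2, 3, 1, 10, 13, 7, 8, 5, 9, 11, 12, 4] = (1 6 13 4)(5 10 9)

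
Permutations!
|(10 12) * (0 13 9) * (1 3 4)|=|(0 13 9)(1 3 4)(10 12)|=6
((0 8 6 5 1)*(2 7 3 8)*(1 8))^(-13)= (0 7 1 2 3)(5 6 8)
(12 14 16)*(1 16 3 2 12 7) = (1 16 7)(2 12 14 3) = [0, 16, 12, 2, 4, 5, 6, 1, 8, 9, 10, 11, 14, 13, 3, 15, 7]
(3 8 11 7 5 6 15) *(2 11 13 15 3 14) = [0, 1, 11, 8, 4, 6, 3, 5, 13, 9, 10, 7, 12, 15, 2, 14] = (2 11 7 5 6 3 8 13 15 14)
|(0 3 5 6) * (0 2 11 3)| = 5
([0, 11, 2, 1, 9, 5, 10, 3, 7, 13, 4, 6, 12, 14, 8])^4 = [0, 4, 2, 10, 8, 5, 13, 6, 11, 7, 14, 9, 12, 3, 1]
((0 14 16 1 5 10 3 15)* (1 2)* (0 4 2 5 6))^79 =(0 16 10 15 2 6 14 5 3 4 1)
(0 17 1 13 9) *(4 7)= (0 17 1 13 9)(4 7)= [17, 13, 2, 3, 7, 5, 6, 4, 8, 0, 10, 11, 12, 9, 14, 15, 16, 1]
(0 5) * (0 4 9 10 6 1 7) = (0 5 4 9 10 6 1 7) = [5, 7, 2, 3, 9, 4, 1, 0, 8, 10, 6]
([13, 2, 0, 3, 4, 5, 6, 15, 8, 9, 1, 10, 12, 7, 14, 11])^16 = [0, 1, 2, 3, 4, 5, 6, 7, 8, 9, 10, 11, 12, 13, 14, 15]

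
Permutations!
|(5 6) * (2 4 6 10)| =|(2 4 6 5 10)| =5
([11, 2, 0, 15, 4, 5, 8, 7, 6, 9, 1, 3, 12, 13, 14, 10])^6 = (0 2 1 10 15 3 11)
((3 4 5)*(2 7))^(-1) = ((2 7)(3 4 5))^(-1) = (2 7)(3 5 4)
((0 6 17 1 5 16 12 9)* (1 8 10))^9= ((0 6 17 8 10 1 5 16 12 9))^9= (0 9 12 16 5 1 10 8 17 6)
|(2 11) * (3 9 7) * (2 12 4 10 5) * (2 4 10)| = 6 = |(2 11 12 10 5 4)(3 9 7)|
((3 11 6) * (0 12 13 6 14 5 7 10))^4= ((0 12 13 6 3 11 14 5 7 10))^4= (0 3 7 13 14)(5 12 11 10 6)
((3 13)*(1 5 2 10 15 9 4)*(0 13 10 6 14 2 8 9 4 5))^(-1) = ((0 13 3 10 15 4 1)(2 6 14)(5 8 9))^(-1) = (0 1 4 15 10 3 13)(2 14 6)(5 9 8)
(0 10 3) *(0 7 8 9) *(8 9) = (0 10 3 7 9) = [10, 1, 2, 7, 4, 5, 6, 9, 8, 0, 3]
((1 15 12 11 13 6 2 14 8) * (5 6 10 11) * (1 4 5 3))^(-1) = (1 3 12 15)(2 6 5 4 8 14)(10 13 11)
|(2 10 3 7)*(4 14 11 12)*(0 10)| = |(0 10 3 7 2)(4 14 11 12)| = 20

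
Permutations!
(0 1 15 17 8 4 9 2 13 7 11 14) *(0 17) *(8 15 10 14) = (0 1 10 14 17 15)(2 13 7 11 8 4 9) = [1, 10, 13, 3, 9, 5, 6, 11, 4, 2, 14, 8, 12, 7, 17, 0, 16, 15]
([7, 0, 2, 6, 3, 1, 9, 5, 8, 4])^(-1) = [1, 5, 2, 4, 9, 7, 3, 0, 8, 6]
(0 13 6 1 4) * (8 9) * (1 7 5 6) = [13, 4, 2, 3, 0, 6, 7, 5, 9, 8, 10, 11, 12, 1] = (0 13 1 4)(5 6 7)(8 9)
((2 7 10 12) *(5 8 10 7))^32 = ((2 5 8 10 12))^32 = (2 8 12 5 10)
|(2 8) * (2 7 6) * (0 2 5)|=|(0 2 8 7 6 5)|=6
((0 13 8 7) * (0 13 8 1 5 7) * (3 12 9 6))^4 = (13)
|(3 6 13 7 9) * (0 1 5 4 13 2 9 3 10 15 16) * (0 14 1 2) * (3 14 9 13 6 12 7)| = 44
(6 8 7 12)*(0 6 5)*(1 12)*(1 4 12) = [6, 1, 2, 3, 12, 0, 8, 4, 7, 9, 10, 11, 5] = (0 6 8 7 4 12 5)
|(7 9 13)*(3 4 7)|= |(3 4 7 9 13)|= 5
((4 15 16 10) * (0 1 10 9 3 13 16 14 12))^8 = ((0 1 10 4 15 14 12)(3 13 16 9))^8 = (16)(0 1 10 4 15 14 12)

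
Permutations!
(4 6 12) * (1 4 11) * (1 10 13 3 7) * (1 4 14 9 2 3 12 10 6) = (1 14 9 2 3 7 4)(6 10 13 12 11) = [0, 14, 3, 7, 1, 5, 10, 4, 8, 2, 13, 6, 11, 12, 9]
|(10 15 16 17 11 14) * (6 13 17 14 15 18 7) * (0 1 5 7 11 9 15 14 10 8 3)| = 16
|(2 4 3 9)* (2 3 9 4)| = 3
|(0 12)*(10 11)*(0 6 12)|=|(6 12)(10 11)|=2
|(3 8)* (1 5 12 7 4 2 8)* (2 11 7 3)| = 12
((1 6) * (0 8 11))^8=((0 8 11)(1 6))^8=(0 11 8)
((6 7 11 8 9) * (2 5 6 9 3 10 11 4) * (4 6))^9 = (3 10 11 8)(6 7)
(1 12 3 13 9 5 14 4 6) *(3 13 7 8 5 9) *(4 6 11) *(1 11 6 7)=(1 12 13 3)(4 6 11)(5 14 7 8)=[0, 12, 2, 1, 6, 14, 11, 8, 5, 9, 10, 4, 13, 3, 7]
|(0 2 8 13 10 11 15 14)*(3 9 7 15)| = |(0 2 8 13 10 11 3 9 7 15 14)| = 11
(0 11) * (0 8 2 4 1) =(0 11 8 2 4 1) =[11, 0, 4, 3, 1, 5, 6, 7, 2, 9, 10, 8]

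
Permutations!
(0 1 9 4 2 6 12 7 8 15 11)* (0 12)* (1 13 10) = (0 13 10 1 9 4 2 6)(7 8 15 11 12) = [13, 9, 6, 3, 2, 5, 0, 8, 15, 4, 1, 12, 7, 10, 14, 11]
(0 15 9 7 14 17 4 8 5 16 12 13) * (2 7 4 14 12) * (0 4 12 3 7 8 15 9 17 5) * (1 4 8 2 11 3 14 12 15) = [9, 4, 2, 7, 1, 16, 6, 14, 0, 15, 10, 3, 13, 8, 5, 17, 11, 12] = (0 9 15 17 12 13 8)(1 4)(3 7 14 5 16 11)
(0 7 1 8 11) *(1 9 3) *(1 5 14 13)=[7, 8, 2, 5, 4, 14, 6, 9, 11, 3, 10, 0, 12, 1, 13]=(0 7 9 3 5 14 13 1 8 11)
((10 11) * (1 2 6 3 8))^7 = (1 6 8 2 3)(10 11)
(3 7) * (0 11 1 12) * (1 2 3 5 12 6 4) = [11, 6, 3, 7, 1, 12, 4, 5, 8, 9, 10, 2, 0] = (0 11 2 3 7 5 12)(1 6 4)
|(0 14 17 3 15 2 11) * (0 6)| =|(0 14 17 3 15 2 11 6)| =8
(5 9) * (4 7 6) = (4 7 6)(5 9) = [0, 1, 2, 3, 7, 9, 4, 6, 8, 5]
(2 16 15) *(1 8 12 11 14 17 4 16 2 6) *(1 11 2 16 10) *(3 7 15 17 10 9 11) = (1 8 12 2 16 17 4 9 11 14 10)(3 7 15 6) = [0, 8, 16, 7, 9, 5, 3, 15, 12, 11, 1, 14, 2, 13, 10, 6, 17, 4]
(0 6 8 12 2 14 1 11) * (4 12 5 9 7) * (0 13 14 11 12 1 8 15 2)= (0 6 15 2 11 13 14 8 5 9 7 4 1 12)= [6, 12, 11, 3, 1, 9, 15, 4, 5, 7, 10, 13, 0, 14, 8, 2]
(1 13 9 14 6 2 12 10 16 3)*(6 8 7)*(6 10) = (1 13 9 14 8 7 10 16 3)(2 12 6) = [0, 13, 12, 1, 4, 5, 2, 10, 7, 14, 16, 11, 6, 9, 8, 15, 3]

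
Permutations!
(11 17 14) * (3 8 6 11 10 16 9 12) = (3 8 6 11 17 14 10 16 9 12) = [0, 1, 2, 8, 4, 5, 11, 7, 6, 12, 16, 17, 3, 13, 10, 15, 9, 14]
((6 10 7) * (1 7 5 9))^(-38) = ((1 7 6 10 5 9))^(-38) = (1 5 6)(7 9 10)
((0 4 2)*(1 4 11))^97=(0 1 2 11 4)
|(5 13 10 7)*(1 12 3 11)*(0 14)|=|(0 14)(1 12 3 11)(5 13 10 7)|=4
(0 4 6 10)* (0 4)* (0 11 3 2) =[11, 1, 0, 2, 6, 5, 10, 7, 8, 9, 4, 3] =(0 11 3 2)(4 6 10)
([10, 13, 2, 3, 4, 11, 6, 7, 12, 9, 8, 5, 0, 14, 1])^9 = (14)(0 10 8 12)(5 11)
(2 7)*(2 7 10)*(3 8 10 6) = [0, 1, 6, 8, 4, 5, 3, 7, 10, 9, 2] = (2 6 3 8 10)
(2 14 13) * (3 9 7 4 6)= (2 14 13)(3 9 7 4 6)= [0, 1, 14, 9, 6, 5, 3, 4, 8, 7, 10, 11, 12, 2, 13]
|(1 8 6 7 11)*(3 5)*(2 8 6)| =|(1 6 7 11)(2 8)(3 5)| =4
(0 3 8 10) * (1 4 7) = (0 3 8 10)(1 4 7) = [3, 4, 2, 8, 7, 5, 6, 1, 10, 9, 0]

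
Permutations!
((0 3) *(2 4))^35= (0 3)(2 4)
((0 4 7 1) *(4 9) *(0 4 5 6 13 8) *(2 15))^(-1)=(0 8 13 6 5 9)(1 7 4)(2 15)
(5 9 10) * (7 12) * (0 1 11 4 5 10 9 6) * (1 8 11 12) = (0 8 11 4 5 6)(1 12 7) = [8, 12, 2, 3, 5, 6, 0, 1, 11, 9, 10, 4, 7]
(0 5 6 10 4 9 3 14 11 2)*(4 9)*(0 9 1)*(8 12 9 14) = [5, 0, 14, 8, 4, 6, 10, 7, 12, 3, 1, 2, 9, 13, 11] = (0 5 6 10 1)(2 14 11)(3 8 12 9)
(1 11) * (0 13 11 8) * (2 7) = (0 13 11 1 8)(2 7) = [13, 8, 7, 3, 4, 5, 6, 2, 0, 9, 10, 1, 12, 11]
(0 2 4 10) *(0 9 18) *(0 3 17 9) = (0 2 4 10)(3 17 9 18) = [2, 1, 4, 17, 10, 5, 6, 7, 8, 18, 0, 11, 12, 13, 14, 15, 16, 9, 3]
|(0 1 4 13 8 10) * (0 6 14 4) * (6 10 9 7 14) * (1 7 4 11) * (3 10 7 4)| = |(0 4 13 8 9 3 10 7 14 11 1)| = 11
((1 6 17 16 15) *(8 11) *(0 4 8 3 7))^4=(0 3 8)(1 15 16 17 6)(4 7 11)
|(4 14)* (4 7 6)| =4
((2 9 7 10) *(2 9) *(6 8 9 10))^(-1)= (10)(6 7 9 8)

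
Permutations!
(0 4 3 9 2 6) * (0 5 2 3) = [4, 1, 6, 9, 0, 2, 5, 7, 8, 3] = (0 4)(2 6 5)(3 9)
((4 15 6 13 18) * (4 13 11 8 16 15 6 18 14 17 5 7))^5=((4 6 11 8 16 15 18 13 14 17 5 7))^5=(4 15 5 8 14 6 18 7 16 17 11 13)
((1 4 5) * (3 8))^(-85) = ((1 4 5)(3 8))^(-85) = (1 5 4)(3 8)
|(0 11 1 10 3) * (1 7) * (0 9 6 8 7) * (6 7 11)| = 20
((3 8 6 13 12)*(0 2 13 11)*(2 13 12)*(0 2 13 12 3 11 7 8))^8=((13)(0 12 11 2 3)(6 7 8))^8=(13)(0 2 12 3 11)(6 8 7)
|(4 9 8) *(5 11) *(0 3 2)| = |(0 3 2)(4 9 8)(5 11)| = 6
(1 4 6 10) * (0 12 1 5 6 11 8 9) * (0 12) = (1 4 11 8 9 12)(5 6 10) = [0, 4, 2, 3, 11, 6, 10, 7, 9, 12, 5, 8, 1]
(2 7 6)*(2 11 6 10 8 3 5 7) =(3 5 7 10 8)(6 11) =[0, 1, 2, 5, 4, 7, 11, 10, 3, 9, 8, 6]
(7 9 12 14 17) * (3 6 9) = (3 6 9 12 14 17 7) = [0, 1, 2, 6, 4, 5, 9, 3, 8, 12, 10, 11, 14, 13, 17, 15, 16, 7]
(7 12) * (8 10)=(7 12)(8 10)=[0, 1, 2, 3, 4, 5, 6, 12, 10, 9, 8, 11, 7]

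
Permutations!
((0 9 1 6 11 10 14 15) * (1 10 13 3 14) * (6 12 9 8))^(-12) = (0 13)(3 8)(6 14)(11 15)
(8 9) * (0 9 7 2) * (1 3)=(0 9 8 7 2)(1 3)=[9, 3, 0, 1, 4, 5, 6, 2, 7, 8]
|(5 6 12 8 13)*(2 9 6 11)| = 8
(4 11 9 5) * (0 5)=(0 5 4 11 9)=[5, 1, 2, 3, 11, 4, 6, 7, 8, 0, 10, 9]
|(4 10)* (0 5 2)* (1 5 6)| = |(0 6 1 5 2)(4 10)| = 10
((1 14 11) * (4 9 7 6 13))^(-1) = ((1 14 11)(4 9 7 6 13))^(-1) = (1 11 14)(4 13 6 7 9)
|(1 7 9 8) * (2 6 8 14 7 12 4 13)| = 21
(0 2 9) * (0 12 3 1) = (0 2 9 12 3 1) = [2, 0, 9, 1, 4, 5, 6, 7, 8, 12, 10, 11, 3]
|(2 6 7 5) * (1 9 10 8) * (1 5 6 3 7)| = |(1 9 10 8 5 2 3 7 6)| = 9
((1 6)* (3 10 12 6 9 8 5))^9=((1 9 8 5 3 10 12 6))^9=(1 9 8 5 3 10 12 6)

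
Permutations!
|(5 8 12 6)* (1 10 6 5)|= 3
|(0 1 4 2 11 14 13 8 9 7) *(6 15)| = 10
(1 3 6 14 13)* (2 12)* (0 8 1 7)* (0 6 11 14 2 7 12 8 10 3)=[10, 0, 8, 11, 4, 5, 2, 6, 1, 9, 3, 14, 7, 12, 13]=(0 10 3 11 14 13 12 7 6 2 8 1)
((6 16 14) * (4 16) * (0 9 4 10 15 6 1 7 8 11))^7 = (0 8 1 16 9 11 7 14 4)(6 10 15)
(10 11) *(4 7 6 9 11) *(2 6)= (2 6 9 11 10 4 7)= [0, 1, 6, 3, 7, 5, 9, 2, 8, 11, 4, 10]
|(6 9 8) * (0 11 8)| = |(0 11 8 6 9)| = 5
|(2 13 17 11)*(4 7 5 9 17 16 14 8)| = |(2 13 16 14 8 4 7 5 9 17 11)| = 11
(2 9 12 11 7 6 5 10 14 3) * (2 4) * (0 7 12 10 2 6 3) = (0 7 3 4 6 5 2 9 10 14)(11 12) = [7, 1, 9, 4, 6, 2, 5, 3, 8, 10, 14, 12, 11, 13, 0]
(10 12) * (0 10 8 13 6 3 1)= (0 10 12 8 13 6 3 1)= [10, 0, 2, 1, 4, 5, 3, 7, 13, 9, 12, 11, 8, 6]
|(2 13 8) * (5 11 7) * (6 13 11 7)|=10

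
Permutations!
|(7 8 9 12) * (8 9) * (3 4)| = 6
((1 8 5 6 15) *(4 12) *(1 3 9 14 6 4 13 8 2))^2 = ((1 2)(3 9 14 6 15)(4 12 13 8 5))^2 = (3 14 15 9 6)(4 13 5 12 8)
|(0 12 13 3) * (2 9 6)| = |(0 12 13 3)(2 9 6)| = 12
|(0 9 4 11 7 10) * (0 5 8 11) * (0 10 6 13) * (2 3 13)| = 12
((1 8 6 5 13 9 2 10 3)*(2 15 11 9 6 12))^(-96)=(15)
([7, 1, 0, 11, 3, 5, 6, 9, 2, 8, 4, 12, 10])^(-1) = [2, 1, 8, 4, 10, 5, 6, 0, 9, 7, 12, 3, 11]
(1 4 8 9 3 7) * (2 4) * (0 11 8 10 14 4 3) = (0 11 8 9)(1 2 3 7)(4 10 14) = [11, 2, 3, 7, 10, 5, 6, 1, 9, 0, 14, 8, 12, 13, 4]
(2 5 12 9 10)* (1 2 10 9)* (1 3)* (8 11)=(1 2 5 12 3)(8 11)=[0, 2, 5, 1, 4, 12, 6, 7, 11, 9, 10, 8, 3]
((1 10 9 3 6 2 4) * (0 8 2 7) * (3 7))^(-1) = ((0 8 2 4 1 10 9 7)(3 6))^(-1) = (0 7 9 10 1 4 2 8)(3 6)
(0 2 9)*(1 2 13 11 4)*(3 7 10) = [13, 2, 9, 7, 1, 5, 6, 10, 8, 0, 3, 4, 12, 11] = (0 13 11 4 1 2 9)(3 7 10)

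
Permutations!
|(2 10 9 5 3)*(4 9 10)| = 5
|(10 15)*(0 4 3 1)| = 4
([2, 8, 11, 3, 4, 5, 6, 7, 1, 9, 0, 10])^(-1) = [10, 8, 0, 3, 4, 5, 6, 7, 1, 9, 11, 2]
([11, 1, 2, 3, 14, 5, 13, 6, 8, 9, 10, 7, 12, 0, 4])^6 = [11, 1, 2, 3, 4, 5, 13, 6, 8, 9, 10, 7, 12, 0, 14]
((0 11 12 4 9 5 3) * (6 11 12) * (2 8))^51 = ((0 12 4 9 5 3)(2 8)(6 11))^51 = (0 9)(2 8)(3 4)(5 12)(6 11)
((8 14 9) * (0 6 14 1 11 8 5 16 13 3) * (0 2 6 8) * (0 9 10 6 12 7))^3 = (0 11 16 2)(1 5 3 7)(8 9 13 12)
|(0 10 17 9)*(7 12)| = 4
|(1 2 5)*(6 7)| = 6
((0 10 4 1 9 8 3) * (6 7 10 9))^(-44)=((0 9 8 3)(1 6 7 10 4))^(-44)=(1 6 7 10 4)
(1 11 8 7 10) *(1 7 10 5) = (1 11 8 10 7 5) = [0, 11, 2, 3, 4, 1, 6, 5, 10, 9, 7, 8]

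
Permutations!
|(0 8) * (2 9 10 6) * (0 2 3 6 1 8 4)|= 10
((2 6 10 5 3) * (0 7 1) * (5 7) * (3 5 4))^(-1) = (0 1 7 10 6 2 3 4)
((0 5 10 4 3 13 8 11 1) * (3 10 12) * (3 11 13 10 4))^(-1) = ((0 5 12 11 1)(3 10)(8 13))^(-1) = (0 1 11 12 5)(3 10)(8 13)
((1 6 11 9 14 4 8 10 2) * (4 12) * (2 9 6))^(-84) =(14)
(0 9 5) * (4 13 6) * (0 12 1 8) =[9, 8, 2, 3, 13, 12, 4, 7, 0, 5, 10, 11, 1, 6] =(0 9 5 12 1 8)(4 13 6)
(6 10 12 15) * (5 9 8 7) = [0, 1, 2, 3, 4, 9, 10, 5, 7, 8, 12, 11, 15, 13, 14, 6] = (5 9 8 7)(6 10 12 15)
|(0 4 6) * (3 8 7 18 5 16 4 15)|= 10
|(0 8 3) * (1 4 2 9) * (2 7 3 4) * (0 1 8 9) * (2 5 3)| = 6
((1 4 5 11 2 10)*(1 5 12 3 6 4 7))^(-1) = (1 7)(2 11 5 10)(3 12 4 6)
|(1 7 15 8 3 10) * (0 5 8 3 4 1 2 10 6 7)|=|(0 5 8 4 1)(2 10)(3 6 7 15)|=20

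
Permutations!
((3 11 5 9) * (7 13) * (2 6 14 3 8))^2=(2 14 11 9)(3 5 8 6)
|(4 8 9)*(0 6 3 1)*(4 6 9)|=|(0 9 6 3 1)(4 8)|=10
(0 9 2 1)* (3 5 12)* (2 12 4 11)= [9, 0, 1, 5, 11, 4, 6, 7, 8, 12, 10, 2, 3]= (0 9 12 3 5 4 11 2 1)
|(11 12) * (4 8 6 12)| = 5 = |(4 8 6 12 11)|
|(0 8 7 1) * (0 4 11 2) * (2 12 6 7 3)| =|(0 8 3 2)(1 4 11 12 6 7)| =12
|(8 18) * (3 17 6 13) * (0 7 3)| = 6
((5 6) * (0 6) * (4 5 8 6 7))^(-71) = (0 7 4 5)(6 8)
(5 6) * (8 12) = (5 6)(8 12) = [0, 1, 2, 3, 4, 6, 5, 7, 12, 9, 10, 11, 8]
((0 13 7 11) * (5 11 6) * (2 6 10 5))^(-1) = (0 11 5 10 7 13)(2 6)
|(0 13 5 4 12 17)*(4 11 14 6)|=|(0 13 5 11 14 6 4 12 17)|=9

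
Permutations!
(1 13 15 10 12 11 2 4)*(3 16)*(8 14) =(1 13 15 10 12 11 2 4)(3 16)(8 14) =[0, 13, 4, 16, 1, 5, 6, 7, 14, 9, 12, 2, 11, 15, 8, 10, 3]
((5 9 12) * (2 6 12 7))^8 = (2 12 9)(5 7 6) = ((2 6 12 5 9 7))^8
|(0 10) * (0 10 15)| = |(0 15)| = 2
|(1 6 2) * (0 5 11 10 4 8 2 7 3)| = |(0 5 11 10 4 8 2 1 6 7 3)| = 11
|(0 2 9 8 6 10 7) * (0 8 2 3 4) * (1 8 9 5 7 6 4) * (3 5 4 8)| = 6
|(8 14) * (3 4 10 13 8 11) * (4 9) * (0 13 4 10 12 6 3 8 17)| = 6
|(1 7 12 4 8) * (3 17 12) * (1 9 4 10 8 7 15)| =|(1 15)(3 17 12 10 8 9 4 7)| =8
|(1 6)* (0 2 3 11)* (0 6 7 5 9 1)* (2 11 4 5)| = |(0 11 6)(1 7 2 3 4 5 9)| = 21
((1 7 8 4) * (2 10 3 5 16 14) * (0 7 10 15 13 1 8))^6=((0 7)(1 10 3 5 16 14 2 15 13)(4 8))^6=(1 2 5)(3 13 14)(10 15 16)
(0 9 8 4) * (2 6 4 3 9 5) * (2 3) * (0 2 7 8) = [5, 1, 6, 9, 2, 3, 4, 8, 7, 0] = (0 5 3 9)(2 6 4)(7 8)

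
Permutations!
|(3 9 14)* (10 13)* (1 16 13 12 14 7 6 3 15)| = |(1 16 13 10 12 14 15)(3 9 7 6)| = 28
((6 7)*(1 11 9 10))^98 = ((1 11 9 10)(6 7))^98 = (1 9)(10 11)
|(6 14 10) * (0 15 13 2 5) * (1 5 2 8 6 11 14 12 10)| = 11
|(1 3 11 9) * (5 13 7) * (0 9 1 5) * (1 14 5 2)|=|(0 9 2 1 3 11 14 5 13 7)|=10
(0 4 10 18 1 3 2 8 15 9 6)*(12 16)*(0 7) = [4, 3, 8, 2, 10, 5, 7, 0, 15, 6, 18, 11, 16, 13, 14, 9, 12, 17, 1] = (0 4 10 18 1 3 2 8 15 9 6 7)(12 16)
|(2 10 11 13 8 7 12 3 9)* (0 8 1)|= |(0 8 7 12 3 9 2 10 11 13 1)|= 11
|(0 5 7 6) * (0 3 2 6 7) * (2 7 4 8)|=6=|(0 5)(2 6 3 7 4 8)|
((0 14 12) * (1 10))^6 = ((0 14 12)(1 10))^6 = (14)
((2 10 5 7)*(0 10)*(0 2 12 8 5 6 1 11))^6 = (0 10 6 1 11)(5 12)(7 8)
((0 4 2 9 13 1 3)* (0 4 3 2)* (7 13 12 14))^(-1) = ((0 3 4)(1 2 9 12 14 7 13))^(-1) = (0 4 3)(1 13 7 14 12 9 2)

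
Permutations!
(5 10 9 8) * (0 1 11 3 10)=(0 1 11 3 10 9 8 5)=[1, 11, 2, 10, 4, 0, 6, 7, 5, 8, 9, 3]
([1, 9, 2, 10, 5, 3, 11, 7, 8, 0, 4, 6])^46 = [1, 9, 2, 4, 3, 10, 6, 7, 8, 0, 5, 11]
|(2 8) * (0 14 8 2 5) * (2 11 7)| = 12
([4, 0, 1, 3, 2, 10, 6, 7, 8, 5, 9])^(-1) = (0 1 2 4)(5 9 10)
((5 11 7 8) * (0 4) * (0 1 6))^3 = ((0 4 1 6)(5 11 7 8))^3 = (0 6 1 4)(5 8 7 11)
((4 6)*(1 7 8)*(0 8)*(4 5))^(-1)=((0 8 1 7)(4 6 5))^(-1)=(0 7 1 8)(4 5 6)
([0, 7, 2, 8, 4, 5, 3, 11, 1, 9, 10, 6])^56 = (1 11 3)(6 8 7)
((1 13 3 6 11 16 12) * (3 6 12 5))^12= ((1 13 6 11 16 5 3 12))^12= (1 16)(3 6)(5 13)(11 12)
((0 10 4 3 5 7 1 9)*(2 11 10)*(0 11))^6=(1 5 4 11)(3 10 9 7)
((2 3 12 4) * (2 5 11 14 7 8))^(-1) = (2 8 7 14 11 5 4 12 3)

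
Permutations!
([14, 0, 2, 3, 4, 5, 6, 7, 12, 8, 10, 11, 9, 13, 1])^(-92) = [14, 0, 2, 3, 4, 5, 6, 7, 12, 8, 10, 11, 9, 13, 1]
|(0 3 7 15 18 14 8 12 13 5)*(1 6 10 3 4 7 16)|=10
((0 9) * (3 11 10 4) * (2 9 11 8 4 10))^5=(0 11 2 9)(3 4 8)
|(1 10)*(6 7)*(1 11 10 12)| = 2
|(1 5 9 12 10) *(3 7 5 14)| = 8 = |(1 14 3 7 5 9 12 10)|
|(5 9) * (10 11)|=2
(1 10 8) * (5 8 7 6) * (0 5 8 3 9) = (0 5 3 9)(1 10 7 6 8) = [5, 10, 2, 9, 4, 3, 8, 6, 1, 0, 7]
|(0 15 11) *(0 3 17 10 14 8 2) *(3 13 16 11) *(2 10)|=|(0 15 3 17 2)(8 10 14)(11 13 16)|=15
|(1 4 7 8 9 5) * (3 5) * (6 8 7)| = 7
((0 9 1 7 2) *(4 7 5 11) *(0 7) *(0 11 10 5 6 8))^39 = (0 8 6 1 9)(2 7)(4 11)(5 10)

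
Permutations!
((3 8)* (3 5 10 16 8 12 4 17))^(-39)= (3 12 4 17)(5 10 16 8)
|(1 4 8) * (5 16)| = |(1 4 8)(5 16)| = 6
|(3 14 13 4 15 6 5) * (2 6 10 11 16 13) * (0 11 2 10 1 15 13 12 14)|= |(0 11 16 12 14 10 2 6 5 3)(1 15)(4 13)|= 10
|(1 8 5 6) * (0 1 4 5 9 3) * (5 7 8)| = 9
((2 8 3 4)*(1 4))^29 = (1 3 8 2 4)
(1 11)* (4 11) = (1 4 11) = [0, 4, 2, 3, 11, 5, 6, 7, 8, 9, 10, 1]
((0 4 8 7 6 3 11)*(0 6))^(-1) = (0 7 8 4)(3 6 11)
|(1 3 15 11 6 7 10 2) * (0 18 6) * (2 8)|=11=|(0 18 6 7 10 8 2 1 3 15 11)|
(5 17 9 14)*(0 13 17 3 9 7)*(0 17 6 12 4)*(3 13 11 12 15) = (0 11 12 4)(3 9 14 5 13 6 15)(7 17) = [11, 1, 2, 9, 0, 13, 15, 17, 8, 14, 10, 12, 4, 6, 5, 3, 16, 7]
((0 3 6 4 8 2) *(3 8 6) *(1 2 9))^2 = (0 9 2 8 1)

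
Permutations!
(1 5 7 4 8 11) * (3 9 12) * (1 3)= (1 5 7 4 8 11 3 9 12)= [0, 5, 2, 9, 8, 7, 6, 4, 11, 12, 10, 3, 1]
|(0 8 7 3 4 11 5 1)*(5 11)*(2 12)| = |(0 8 7 3 4 5 1)(2 12)| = 14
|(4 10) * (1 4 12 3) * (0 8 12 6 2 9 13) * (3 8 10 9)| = |(0 10 6 2 3 1 4 9 13)(8 12)| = 18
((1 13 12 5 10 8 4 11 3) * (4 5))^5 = (1 3 11 4 12 13)(5 8 10)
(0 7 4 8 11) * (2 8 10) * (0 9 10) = (0 7 4)(2 8 11 9 10) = [7, 1, 8, 3, 0, 5, 6, 4, 11, 10, 2, 9]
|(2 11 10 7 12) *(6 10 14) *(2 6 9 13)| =|(2 11 14 9 13)(6 10 7 12)| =20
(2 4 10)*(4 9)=(2 9 4 10)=[0, 1, 9, 3, 10, 5, 6, 7, 8, 4, 2]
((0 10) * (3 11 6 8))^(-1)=(0 10)(3 8 6 11)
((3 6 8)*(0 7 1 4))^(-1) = ((0 7 1 4)(3 6 8))^(-1) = (0 4 1 7)(3 8 6)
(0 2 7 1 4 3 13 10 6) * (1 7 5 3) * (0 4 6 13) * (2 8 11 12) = (0 8 11 12 2 5 3)(1 6 4)(10 13) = [8, 6, 5, 0, 1, 3, 4, 7, 11, 9, 13, 12, 2, 10]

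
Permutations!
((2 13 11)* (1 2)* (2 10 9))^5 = (1 11 13 2 9 10)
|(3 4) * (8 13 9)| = 6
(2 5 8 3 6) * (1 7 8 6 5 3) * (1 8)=[0, 7, 3, 5, 4, 6, 2, 1, 8]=(8)(1 7)(2 3 5 6)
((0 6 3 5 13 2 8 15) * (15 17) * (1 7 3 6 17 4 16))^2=(0 15 17)(1 3 13 8 16 7 5 2 4)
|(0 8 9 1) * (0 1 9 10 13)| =|(0 8 10 13)| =4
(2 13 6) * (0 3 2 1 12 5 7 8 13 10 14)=(0 3 2 10 14)(1 12 5 7 8 13 6)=[3, 12, 10, 2, 4, 7, 1, 8, 13, 9, 14, 11, 5, 6, 0]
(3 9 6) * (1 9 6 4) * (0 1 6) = [1, 9, 2, 0, 6, 5, 3, 7, 8, 4] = (0 1 9 4 6 3)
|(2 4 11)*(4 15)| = 4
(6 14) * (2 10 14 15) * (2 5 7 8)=(2 10 14 6 15 5 7 8)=[0, 1, 10, 3, 4, 7, 15, 8, 2, 9, 14, 11, 12, 13, 6, 5]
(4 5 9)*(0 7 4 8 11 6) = [7, 1, 2, 3, 5, 9, 0, 4, 11, 8, 10, 6] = (0 7 4 5 9 8 11 6)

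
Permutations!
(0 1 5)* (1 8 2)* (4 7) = (0 8 2 1 5)(4 7) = [8, 5, 1, 3, 7, 0, 6, 4, 2]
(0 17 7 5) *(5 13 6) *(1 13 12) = (0 17 7 12 1 13 6 5) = [17, 13, 2, 3, 4, 0, 5, 12, 8, 9, 10, 11, 1, 6, 14, 15, 16, 7]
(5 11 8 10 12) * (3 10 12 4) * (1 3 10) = (1 3)(4 10)(5 11 8 12) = [0, 3, 2, 1, 10, 11, 6, 7, 12, 9, 4, 8, 5]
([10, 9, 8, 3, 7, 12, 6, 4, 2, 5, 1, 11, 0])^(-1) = [12, 10, 8, 3, 7, 9, 6, 4, 2, 1, 0, 11, 5]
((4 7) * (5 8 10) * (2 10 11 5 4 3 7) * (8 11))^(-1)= ((2 10 4)(3 7)(5 11))^(-1)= (2 4 10)(3 7)(5 11)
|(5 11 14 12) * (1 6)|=|(1 6)(5 11 14 12)|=4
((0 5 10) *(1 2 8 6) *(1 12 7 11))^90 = ((0 5 10)(1 2 8 6 12 7 11))^90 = (1 11 7 12 6 8 2)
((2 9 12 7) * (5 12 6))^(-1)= ((2 9 6 5 12 7))^(-1)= (2 7 12 5 6 9)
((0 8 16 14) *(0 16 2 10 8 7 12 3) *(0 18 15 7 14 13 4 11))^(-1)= (0 11 4 13 16 14)(2 8 10)(3 12 7 15 18)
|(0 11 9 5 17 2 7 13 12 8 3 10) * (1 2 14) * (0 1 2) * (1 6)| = 15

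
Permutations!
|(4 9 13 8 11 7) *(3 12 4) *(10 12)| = |(3 10 12 4 9 13 8 11 7)| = 9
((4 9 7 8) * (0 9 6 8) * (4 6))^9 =((0 9 7)(6 8))^9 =(9)(6 8)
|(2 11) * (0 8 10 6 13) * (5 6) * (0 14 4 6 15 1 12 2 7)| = 20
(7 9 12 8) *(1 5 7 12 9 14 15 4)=(1 5 7 14 15 4)(8 12)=[0, 5, 2, 3, 1, 7, 6, 14, 12, 9, 10, 11, 8, 13, 15, 4]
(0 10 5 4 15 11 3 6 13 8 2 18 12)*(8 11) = (0 10 5 4 15 8 2 18 12)(3 6 13 11) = [10, 1, 18, 6, 15, 4, 13, 7, 2, 9, 5, 3, 0, 11, 14, 8, 16, 17, 12]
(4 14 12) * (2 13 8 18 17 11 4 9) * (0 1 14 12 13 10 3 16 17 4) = [1, 14, 10, 16, 12, 5, 6, 7, 18, 2, 3, 0, 9, 8, 13, 15, 17, 11, 4] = (0 1 14 13 8 18 4 12 9 2 10 3 16 17 11)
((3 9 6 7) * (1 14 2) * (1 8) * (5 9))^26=((1 14 2 8)(3 5 9 6 7))^26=(1 2)(3 5 9 6 7)(8 14)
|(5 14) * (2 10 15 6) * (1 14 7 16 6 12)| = |(1 14 5 7 16 6 2 10 15 12)| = 10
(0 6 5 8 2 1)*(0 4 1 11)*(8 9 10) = (0 6 5 9 10 8 2 11)(1 4) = [6, 4, 11, 3, 1, 9, 5, 7, 2, 10, 8, 0]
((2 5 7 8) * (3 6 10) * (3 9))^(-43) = (2 5 7 8)(3 6 10 9) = ((2 5 7 8)(3 6 10 9))^(-43)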